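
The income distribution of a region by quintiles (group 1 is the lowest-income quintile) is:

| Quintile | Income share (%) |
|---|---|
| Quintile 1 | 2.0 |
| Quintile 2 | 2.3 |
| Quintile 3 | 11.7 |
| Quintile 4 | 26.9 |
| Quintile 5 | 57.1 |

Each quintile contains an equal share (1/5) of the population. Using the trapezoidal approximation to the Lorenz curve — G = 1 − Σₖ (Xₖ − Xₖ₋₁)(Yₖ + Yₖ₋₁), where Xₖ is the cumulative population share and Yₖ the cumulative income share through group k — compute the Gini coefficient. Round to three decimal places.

Cumulative income shares Yₖ: 0.0200, 0.0430, 0.1600, 0.4290, 1.0000
Σ (Xₖ−Xₖ₋₁)(Yₖ+Yₖ₋₁) = (1/5)(0.0200+0.0000) + (1/5)(0.0430+0.0200) + (1/5)(0.1600+0.0430) + (1/5)(0.4290+0.1600) + (1/5)(1.0000+0.4290)
  = 0.0040 + 0.0126 + 0.0406 + 0.1178 + 0.2858 = 0.4608
G = 1 − 0.4608 = 0.5392

0.539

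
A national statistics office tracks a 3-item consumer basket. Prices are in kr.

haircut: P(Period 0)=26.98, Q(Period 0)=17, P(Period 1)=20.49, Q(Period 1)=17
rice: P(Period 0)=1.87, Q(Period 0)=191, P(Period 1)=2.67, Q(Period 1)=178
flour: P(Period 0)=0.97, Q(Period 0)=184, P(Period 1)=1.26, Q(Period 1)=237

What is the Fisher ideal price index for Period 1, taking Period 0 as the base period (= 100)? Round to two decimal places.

Laspeyres component (base-period weights):
ΣP(Period 1)Q(Period 0) = 20.49×17 + 2.67×191 + 1.26×184 = 348.33 + 509.97 + 231.84 = 1090.14
ΣP(Period 0)Q(Period 0) = 26.98×17 + 1.87×191 + 0.97×184 = 458.66 + 357.17 + 178.48 = 994.31
L = 1090.14 / 994.31 × 100 = 109.6378
Paasche component (current-period weights):
ΣP(Period 1)Q(Period 1) = 20.49×17 + 2.67×178 + 1.26×237 = 348.33 + 475.26 + 298.62 = 1122.21
ΣP(Period 0)Q(Period 1) = 26.98×17 + 1.87×178 + 0.97×237 = 458.66 + 332.86 + 229.89 = 1021.41
P = 1122.21 / 1021.41 × 100 = 109.8687
Fisher = √(L × P) = √(109.6378 × 109.8687) = 109.7532

109.75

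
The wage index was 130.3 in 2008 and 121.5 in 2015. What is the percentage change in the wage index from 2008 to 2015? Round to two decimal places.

Change = (121.5 − 130.3) / 130.3 × 100
       = -8.8 / 130.3 × 100 = -6.7536%

-6.75%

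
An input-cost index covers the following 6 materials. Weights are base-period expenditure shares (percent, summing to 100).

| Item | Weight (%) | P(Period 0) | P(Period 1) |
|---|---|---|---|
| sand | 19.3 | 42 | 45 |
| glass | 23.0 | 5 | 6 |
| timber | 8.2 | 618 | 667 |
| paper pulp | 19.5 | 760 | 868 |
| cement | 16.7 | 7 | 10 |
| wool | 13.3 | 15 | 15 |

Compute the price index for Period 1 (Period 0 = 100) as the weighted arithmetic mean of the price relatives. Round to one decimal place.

sand: 19.3 × (45/42) = 19.3 × 1.071429 = 20.6786
glass: 23.0 × (6/5) = 23.0 × 1.200000 = 27.6000
timber: 8.2 × (667/618) = 8.2 × 1.079288 = 8.8502
paper pulp: 19.5 × (868/760) = 19.5 × 1.142105 = 22.2711
cement: 16.7 × (10/7) = 16.7 × 1.428571 = 23.8571
wool: 13.3 × (15/15) = 13.3 × 1.000000 = 13.3000
Index = Σ wᵢ·(p₁ᵢ/p₀ᵢ) = 20.6786 + 27.6000 + 8.8502 + 22.2711 + 23.8571 + 13.3000 = 116.5569

116.6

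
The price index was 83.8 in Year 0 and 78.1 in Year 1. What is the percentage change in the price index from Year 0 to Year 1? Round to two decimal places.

Change = (78.1 − 83.8) / 83.8 × 100
       = -5.7 / 83.8 × 100 = -6.8019%

-6.80%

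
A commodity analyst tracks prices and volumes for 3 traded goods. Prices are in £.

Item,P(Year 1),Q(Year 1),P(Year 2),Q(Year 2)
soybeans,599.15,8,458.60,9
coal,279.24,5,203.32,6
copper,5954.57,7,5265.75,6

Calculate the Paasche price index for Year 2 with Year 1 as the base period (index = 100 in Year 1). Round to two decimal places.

Paasche price index uses current-period quantities as weights.
ΣP(Year 2)·Q(Year 2) = 458.60×9 + 203.32×6 + 5265.75×6 = 4127.4 + 1219.92 + 31594.5 = 36941.82
ΣP(Year 1)·Q(Year 2) = 599.15×9 + 279.24×6 + 5954.57×6 = 5392.35 + 1675.44 + 35727.42 = 42795.21
Index = 36941.82 / 42795.21 × 100 = 86.3223

86.32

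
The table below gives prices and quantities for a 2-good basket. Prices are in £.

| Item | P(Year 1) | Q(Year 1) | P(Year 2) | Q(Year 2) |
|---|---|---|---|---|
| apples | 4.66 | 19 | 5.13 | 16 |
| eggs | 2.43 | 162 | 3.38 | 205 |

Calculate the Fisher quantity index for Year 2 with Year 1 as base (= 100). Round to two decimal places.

119.46

Laspeyres component (base-period weights):
ΣP(Year 1)Q(Year 2) = 4.66×16 + 2.43×205 = 74.56 + 498.15 = 572.71
ΣP(Year 1)Q(Year 1) = 4.66×19 + 2.43×162 = 88.54 + 393.66 = 482.2
L = 572.71 / 482.2 × 100 = 118.7702
Paasche component (current-period weights):
ΣP(Year 2)Q(Year 2) = 5.13×16 + 3.38×205 = 82.08 + 692.9 = 774.98
ΣP(Year 2)Q(Year 1) = 5.13×19 + 3.38×162 = 97.47 + 547.56 = 645.03
P = 774.98 / 645.03 × 100 = 120.1463
Fisher = √(L × P) = √(118.7702 × 120.1463) = 119.4563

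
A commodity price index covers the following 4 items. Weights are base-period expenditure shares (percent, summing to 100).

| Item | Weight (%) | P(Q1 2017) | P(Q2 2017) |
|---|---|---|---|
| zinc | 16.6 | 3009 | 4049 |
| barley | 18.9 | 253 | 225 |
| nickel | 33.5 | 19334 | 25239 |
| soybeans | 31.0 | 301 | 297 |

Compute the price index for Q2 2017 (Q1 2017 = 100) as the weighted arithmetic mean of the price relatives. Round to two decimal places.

113.47

zinc: 16.6 × (4049/3009) = 16.6 × 1.345630 = 22.3375
barley: 18.9 × (225/253) = 18.9 × 0.889328 = 16.8083
nickel: 33.5 × (25239/19334) = 33.5 × 1.305421 = 43.7316
soybeans: 31.0 × (297/301) = 31.0 × 0.986711 = 30.5880
Index = Σ wᵢ·(p₁ᵢ/p₀ᵢ) = 22.3375 + 16.8083 + 43.7316 + 30.5880 = 113.4654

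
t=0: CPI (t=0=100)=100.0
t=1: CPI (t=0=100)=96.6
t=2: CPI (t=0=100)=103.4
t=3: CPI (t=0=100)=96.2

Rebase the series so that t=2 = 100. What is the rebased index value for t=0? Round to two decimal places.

96.71

Rebased(t=0) = 100.0 / 103.4 × 100 = 96.7118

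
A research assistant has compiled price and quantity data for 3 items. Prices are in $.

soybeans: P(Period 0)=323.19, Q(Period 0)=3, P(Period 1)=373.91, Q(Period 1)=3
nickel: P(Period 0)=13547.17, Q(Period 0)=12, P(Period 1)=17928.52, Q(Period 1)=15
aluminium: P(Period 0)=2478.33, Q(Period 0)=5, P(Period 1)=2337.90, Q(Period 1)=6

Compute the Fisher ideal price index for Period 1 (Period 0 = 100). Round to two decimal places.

129.63

Laspeyres component (base-period weights):
ΣP(Period 1)Q(Period 0) = 373.91×3 + 17928.52×12 + 2337.90×5 = 1121.73 + 215142.24 + 11689.5 = 227953.47
ΣP(Period 0)Q(Period 0) = 323.19×3 + 13547.17×12 + 2478.33×5 = 969.57 + 162566.04 + 12391.65 = 175927.26
L = 227953.47 / 175927.26 × 100 = 129.5726
Paasche component (current-period weights):
ΣP(Period 1)Q(Period 1) = 373.91×3 + 17928.52×15 + 2337.90×6 = 1121.73 + 268927.8 + 14027.4 = 284076.93
ΣP(Period 0)Q(Period 1) = 323.19×3 + 13547.17×15 + 2478.33×6 = 969.57 + 203207.55 + 14869.98 = 219047.1
P = 284076.93 / 219047.1 × 100 = 129.6876
Fisher = √(L × P) = √(129.5726 × 129.6876) = 129.6301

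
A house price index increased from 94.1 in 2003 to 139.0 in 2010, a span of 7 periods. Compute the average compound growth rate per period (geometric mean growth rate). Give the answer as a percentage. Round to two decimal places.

Growth factor = (139.0/94.1)^(1/7) = (1.477152)^(1/7) = 1.057313
Growth rate = 1.057313 − 1 = 0.057313 = 5.7313%

5.73%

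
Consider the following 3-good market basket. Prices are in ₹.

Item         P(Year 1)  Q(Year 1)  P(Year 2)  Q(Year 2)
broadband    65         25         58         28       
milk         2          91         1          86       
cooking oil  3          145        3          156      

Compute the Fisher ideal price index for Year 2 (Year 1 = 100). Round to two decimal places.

Laspeyres component (base-period weights):
ΣP(Year 2)Q(Year 1) = 58×25 + 1×91 + 3×145 = 1450 + 91 + 435 = 1976
ΣP(Year 1)Q(Year 1) = 65×25 + 2×91 + 3×145 = 1625 + 182 + 435 = 2242
L = 1976 / 2242 × 100 = 88.1356
Paasche component (current-period weights):
ΣP(Year 2)Q(Year 2) = 58×28 + 1×86 + 3×156 = 1624 + 86 + 468 = 2178
ΣP(Year 1)Q(Year 2) = 65×28 + 2×86 + 3×156 = 1820 + 172 + 468 = 2460
P = 2178 / 2460 × 100 = 88.5366
Fisher = √(L × P) = √(88.1356 × 88.5366) = 88.3359

88.34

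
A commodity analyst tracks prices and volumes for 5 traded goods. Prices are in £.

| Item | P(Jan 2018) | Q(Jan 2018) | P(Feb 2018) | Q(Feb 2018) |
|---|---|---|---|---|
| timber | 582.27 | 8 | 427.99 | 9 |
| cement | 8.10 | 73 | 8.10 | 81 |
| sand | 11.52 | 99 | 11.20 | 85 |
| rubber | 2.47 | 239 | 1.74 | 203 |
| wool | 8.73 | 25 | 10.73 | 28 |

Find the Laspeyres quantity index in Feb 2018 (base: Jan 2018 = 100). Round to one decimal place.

105.9

Laspeyres quantity index uses base-period prices as weights.
ΣP(Jan 2018)·Q(Feb 2018) = 582.27×9 + 8.10×81 + 11.52×85 + 2.47×203 + 8.73×28 = 5240.43 + 656.1 + 979.2 + 501.41 + 244.44 = 7621.58
ΣP(Jan 2018)·Q(Jan 2018) = 582.27×8 + 8.10×73 + 11.52×99 + 2.47×239 + 8.73×25 = 4658.16 + 591.3 + 1140.48 + 590.33 + 218.25 = 7198.52
Index = 7621.58 / 7198.52 × 100 = 105.8770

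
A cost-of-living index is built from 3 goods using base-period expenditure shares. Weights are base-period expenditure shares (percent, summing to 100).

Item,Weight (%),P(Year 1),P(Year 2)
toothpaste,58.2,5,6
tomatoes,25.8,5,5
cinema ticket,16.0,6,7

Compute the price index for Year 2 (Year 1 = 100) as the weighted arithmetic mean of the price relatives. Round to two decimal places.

114.31

toothpaste: 58.2 × (6/5) = 58.2 × 1.200000 = 69.8400
tomatoes: 25.8 × (5/5) = 25.8 × 1.000000 = 25.8000
cinema ticket: 16.0 × (7/6) = 16.0 × 1.166667 = 18.6667
Index = Σ wᵢ·(p₁ᵢ/p₀ᵢ) = 69.8400 + 25.8000 + 18.6667 = 114.3067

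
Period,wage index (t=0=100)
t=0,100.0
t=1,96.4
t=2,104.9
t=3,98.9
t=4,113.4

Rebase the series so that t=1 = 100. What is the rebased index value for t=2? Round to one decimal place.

Rebased(t=2) = 104.9 / 96.4 × 100 = 108.8174

108.8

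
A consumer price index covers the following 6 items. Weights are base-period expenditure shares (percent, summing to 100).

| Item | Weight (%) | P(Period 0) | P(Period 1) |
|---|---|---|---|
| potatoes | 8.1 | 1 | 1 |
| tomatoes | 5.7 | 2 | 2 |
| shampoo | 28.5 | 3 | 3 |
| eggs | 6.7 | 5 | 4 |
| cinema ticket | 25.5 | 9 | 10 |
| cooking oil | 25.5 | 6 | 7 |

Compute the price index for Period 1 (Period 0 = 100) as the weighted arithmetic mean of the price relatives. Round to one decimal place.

potatoes: 8.1 × (1/1) = 8.1 × 1.000000 = 8.1000
tomatoes: 5.7 × (2/2) = 5.7 × 1.000000 = 5.7000
shampoo: 28.5 × (3/3) = 28.5 × 1.000000 = 28.5000
eggs: 6.7 × (4/5) = 6.7 × 0.800000 = 5.3600
cinema ticket: 25.5 × (10/9) = 25.5 × 1.111111 = 28.3333
cooking oil: 25.5 × (7/6) = 25.5 × 1.166667 = 29.7500
Index = Σ wᵢ·(p₁ᵢ/p₀ᵢ) = 8.1000 + 5.7000 + 28.5000 + 5.3600 + 28.3333 + 29.7500 = 105.7433

105.7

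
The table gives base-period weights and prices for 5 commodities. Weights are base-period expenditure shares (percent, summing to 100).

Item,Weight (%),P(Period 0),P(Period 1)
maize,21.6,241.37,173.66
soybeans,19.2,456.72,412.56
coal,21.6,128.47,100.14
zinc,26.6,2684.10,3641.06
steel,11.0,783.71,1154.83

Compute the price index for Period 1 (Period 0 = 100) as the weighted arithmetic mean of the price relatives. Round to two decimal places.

102.01

maize: 21.6 × (173.66/241.37) = 21.6 × 0.719476 = 15.5407
soybeans: 19.2 × (412.56/456.72) = 19.2 × 0.903311 = 17.3436
coal: 21.6 × (100.14/128.47) = 21.6 × 0.779482 = 16.8368
zinc: 26.6 × (3641.06/2684.10) = 26.6 × 1.356529 = 36.0837
steel: 11.0 × (1154.83/783.71) = 11.0 × 1.473543 = 16.2090
Index = Σ wᵢ·(p₁ᵢ/p₀ᵢ) = 15.5407 + 17.3436 + 16.8368 + 36.0837 + 16.2090 = 102.0137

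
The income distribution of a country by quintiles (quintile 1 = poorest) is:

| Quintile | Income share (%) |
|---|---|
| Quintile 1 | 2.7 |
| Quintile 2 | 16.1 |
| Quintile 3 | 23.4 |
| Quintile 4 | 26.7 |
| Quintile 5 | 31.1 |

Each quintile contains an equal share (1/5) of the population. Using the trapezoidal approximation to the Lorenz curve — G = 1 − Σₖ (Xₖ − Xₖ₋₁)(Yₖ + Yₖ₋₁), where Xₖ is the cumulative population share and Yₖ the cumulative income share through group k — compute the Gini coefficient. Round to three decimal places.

Cumulative income shares Yₖ: 0.0270, 0.1880, 0.4220, 0.6890, 1.0000
Σ (Xₖ−Xₖ₋₁)(Yₖ+Yₖ₋₁) = (1/5)(0.0270+0.0000) + (1/5)(0.1880+0.0270) + (1/5)(0.4220+0.1880) + (1/5)(0.6890+0.4220) + (1/5)(1.0000+0.6890)
  = 0.0054 + 0.0430 + 0.1220 + 0.2222 + 0.3378 = 0.7304
G = 1 − 0.7304 = 0.2696

0.270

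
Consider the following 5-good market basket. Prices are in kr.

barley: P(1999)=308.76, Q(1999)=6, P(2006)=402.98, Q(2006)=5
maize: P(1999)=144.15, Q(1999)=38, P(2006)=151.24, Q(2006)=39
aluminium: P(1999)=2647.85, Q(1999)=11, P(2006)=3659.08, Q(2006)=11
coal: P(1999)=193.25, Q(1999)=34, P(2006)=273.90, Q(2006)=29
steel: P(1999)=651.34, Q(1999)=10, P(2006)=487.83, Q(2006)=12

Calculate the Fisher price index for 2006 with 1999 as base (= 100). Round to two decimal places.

125.50

Laspeyres component (base-period weights):
ΣP(2006)Q(1999) = 402.98×6 + 151.24×38 + 3659.08×11 + 273.90×34 + 487.83×10 = 2417.88 + 5747.12 + 40249.88 + 9312.6 + 4878.3 = 62605.78
ΣP(1999)Q(1999) = 308.76×6 + 144.15×38 + 2647.85×11 + 193.25×34 + 651.34×10 = 1852.56 + 5477.7 + 29126.35 + 6570.5 + 6513.4 = 49540.51
L = 62605.78 / 49540.51 × 100 = 126.3729
Paasche component (current-period weights):
ΣP(2006)Q(2006) = 402.98×5 + 151.24×39 + 3659.08×11 + 273.90×29 + 487.83×12 = 2014.9 + 5898.36 + 40249.88 + 7943.1 + 5853.96 = 61960.2
ΣP(1999)Q(2006) = 308.76×5 + 144.15×39 + 2647.85×11 + 193.25×29 + 651.34×12 = 1543.8 + 5621.85 + 29126.35 + 5604.25 + 7816.08 = 49712.33
P = 61960.2 / 49712.33 × 100 = 124.6375
Fisher = √(L × P) = √(126.3729 × 124.6375) = 125.5022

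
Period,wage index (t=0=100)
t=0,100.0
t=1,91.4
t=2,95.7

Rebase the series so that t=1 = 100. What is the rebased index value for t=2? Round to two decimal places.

104.70

Rebased(t=2) = 95.7 / 91.4 × 100 = 104.7046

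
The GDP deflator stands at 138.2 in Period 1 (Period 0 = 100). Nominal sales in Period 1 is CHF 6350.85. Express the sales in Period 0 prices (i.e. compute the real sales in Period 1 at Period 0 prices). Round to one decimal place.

Real = Nominal ÷ (Index/100) = 6350.85 ÷ (138.2/100)
     = 6350.85 ÷ 1.382 = 4595.4052

4595.4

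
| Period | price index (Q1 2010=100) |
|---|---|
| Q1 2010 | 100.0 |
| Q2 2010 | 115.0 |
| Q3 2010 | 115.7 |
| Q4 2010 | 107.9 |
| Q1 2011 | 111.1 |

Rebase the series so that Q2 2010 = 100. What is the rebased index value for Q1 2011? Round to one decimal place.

96.6

Rebased(Q1 2011) = 111.1 / 115.0 × 100 = 96.6087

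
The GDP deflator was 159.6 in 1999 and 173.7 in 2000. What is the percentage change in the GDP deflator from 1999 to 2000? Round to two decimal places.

8.83%

Change = (173.7 − 159.6) / 159.6 × 100
       = 14.1 / 159.6 × 100 = 8.8346%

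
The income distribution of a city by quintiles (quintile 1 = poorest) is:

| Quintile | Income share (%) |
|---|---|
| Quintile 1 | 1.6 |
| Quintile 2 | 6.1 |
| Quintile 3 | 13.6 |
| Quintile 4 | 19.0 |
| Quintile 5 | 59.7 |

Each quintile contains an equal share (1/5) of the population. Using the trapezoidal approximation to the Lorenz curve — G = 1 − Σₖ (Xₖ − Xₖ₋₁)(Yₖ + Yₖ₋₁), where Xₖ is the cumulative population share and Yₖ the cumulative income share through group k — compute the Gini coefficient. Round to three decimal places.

0.516

Cumulative income shares Yₖ: 0.0160, 0.0770, 0.2130, 0.4030, 1.0000
Σ (Xₖ−Xₖ₋₁)(Yₖ+Yₖ₋₁) = (1/5)(0.0160+0.0000) + (1/5)(0.0770+0.0160) + (1/5)(0.2130+0.0770) + (1/5)(0.4030+0.2130) + (1/5)(1.0000+0.4030)
  = 0.0032 + 0.0186 + 0.0580 + 0.1232 + 0.2806 = 0.4836
G = 1 − 0.4836 = 0.5164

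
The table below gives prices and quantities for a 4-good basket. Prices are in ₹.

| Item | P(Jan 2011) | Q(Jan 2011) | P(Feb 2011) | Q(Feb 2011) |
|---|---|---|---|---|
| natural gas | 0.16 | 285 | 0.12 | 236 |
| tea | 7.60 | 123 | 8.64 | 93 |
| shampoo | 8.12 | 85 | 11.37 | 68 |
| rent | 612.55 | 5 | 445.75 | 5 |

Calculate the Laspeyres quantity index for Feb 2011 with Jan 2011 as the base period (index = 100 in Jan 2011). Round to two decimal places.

92.10

Laspeyres quantity index uses base-period prices as weights.
ΣP(Jan 2011)·Q(Feb 2011) = 0.16×236 + 7.60×93 + 8.12×68 + 612.55×5 = 37.76 + 706.8 + 552.16 + 3062.75 = 4359.47
ΣP(Jan 2011)·Q(Jan 2011) = 0.16×285 + 7.60×123 + 8.12×85 + 612.55×5 = 45.6 + 934.8 + 690.2 + 3062.75 = 4733.35
Index = 4359.47 / 4733.35 × 100 = 92.1012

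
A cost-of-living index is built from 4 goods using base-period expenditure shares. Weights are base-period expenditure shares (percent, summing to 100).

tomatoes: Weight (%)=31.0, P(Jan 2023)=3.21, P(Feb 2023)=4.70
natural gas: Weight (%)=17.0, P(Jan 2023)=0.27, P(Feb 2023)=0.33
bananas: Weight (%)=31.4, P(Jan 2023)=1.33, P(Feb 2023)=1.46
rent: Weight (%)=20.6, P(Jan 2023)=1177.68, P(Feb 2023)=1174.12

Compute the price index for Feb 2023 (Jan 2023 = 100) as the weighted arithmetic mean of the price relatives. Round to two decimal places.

tomatoes: 31.0 × (4.70/3.21) = 31.0 × 1.464174 = 45.3894
natural gas: 17.0 × (0.33/0.27) = 17.0 × 1.222222 = 20.7778
bananas: 31.4 × (1.46/1.33) = 31.4 × 1.097744 = 34.4692
rent: 20.6 × (1174.12/1177.68) = 20.6 × 0.996977 = 20.5377
Index = Σ wᵢ·(p₁ᵢ/p₀ᵢ) = 45.3894 + 20.7778 + 34.4692 + 20.5377 = 121.1741

121.17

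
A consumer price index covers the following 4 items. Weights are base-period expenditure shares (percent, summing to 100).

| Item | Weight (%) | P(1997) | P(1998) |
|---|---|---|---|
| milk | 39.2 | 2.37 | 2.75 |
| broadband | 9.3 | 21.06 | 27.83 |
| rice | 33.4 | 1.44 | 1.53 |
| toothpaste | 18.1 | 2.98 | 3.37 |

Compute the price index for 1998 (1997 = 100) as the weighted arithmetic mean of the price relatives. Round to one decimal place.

113.7

milk: 39.2 × (2.75/2.37) = 39.2 × 1.160338 = 45.4852
broadband: 9.3 × (27.83/21.06) = 9.3 × 1.321462 = 12.2896
rice: 33.4 × (1.53/1.44) = 33.4 × 1.062500 = 35.4875
toothpaste: 18.1 × (3.37/2.98) = 18.1 × 1.130872 = 20.4688
Index = Σ wᵢ·(p₁ᵢ/p₀ᵢ) = 45.4852 + 12.2896 + 35.4875 + 20.4688 = 113.7311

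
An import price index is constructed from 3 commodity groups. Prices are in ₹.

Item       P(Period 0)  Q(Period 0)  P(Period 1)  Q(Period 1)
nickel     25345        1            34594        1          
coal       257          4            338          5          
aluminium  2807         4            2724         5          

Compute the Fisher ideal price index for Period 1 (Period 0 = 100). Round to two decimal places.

123.64

Laspeyres component (base-period weights):
ΣP(Period 1)Q(Period 0) = 34594×1 + 338×4 + 2724×4 = 34594 + 1352 + 10896 = 46842
ΣP(Period 0)Q(Period 0) = 25345×1 + 257×4 + 2807×4 = 25345 + 1028 + 11228 = 37601
L = 46842 / 37601 × 100 = 124.5765
Paasche component (current-period weights):
ΣP(Period 1)Q(Period 1) = 34594×1 + 338×5 + 2724×5 = 34594 + 1690 + 13620 = 49904
ΣP(Period 0)Q(Period 1) = 25345×1 + 257×5 + 2807×5 = 25345 + 1285 + 14035 = 40665
P = 49904 / 40665 × 100 = 122.7198
Fisher = √(L × P) = √(124.5765 × 122.7198) = 123.6446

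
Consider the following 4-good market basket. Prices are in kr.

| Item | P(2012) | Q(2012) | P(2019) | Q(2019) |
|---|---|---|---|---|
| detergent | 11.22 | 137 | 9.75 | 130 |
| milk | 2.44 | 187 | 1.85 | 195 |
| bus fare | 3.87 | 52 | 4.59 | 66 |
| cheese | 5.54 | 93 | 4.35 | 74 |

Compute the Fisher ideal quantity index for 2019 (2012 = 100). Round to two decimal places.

96.42

Laspeyres component (base-period weights):
ΣP(2012)Q(2019) = 11.22×130 + 2.44×195 + 3.87×66 + 5.54×74 = 1458.6 + 475.8 + 255.42 + 409.96 = 2599.78
ΣP(2012)Q(2012) = 11.22×137 + 2.44×187 + 3.87×52 + 5.54×93 = 1537.14 + 456.28 + 201.24 + 515.22 = 2709.88
L = 2599.78 / 2709.88 × 100 = 95.9371
Paasche component (current-period weights):
ΣP(2019)Q(2019) = 9.75×130 + 1.85×195 + 4.59×66 + 4.35×74 = 1267.5 + 360.75 + 302.94 + 321.9 = 2253.09
ΣP(2019)Q(2012) = 9.75×137 + 1.85×187 + 4.59×52 + 4.35×93 = 1335.75 + 345.95 + 238.68 + 404.55 = 2324.93
P = 2253.09 / 2324.93 × 100 = 96.9100
Fisher = √(L × P) = √(95.9371 × 96.9100) = 96.4223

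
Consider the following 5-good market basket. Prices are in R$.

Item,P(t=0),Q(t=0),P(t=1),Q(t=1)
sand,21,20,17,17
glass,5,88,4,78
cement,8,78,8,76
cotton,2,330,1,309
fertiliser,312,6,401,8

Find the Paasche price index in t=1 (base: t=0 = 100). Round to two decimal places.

105.75

Paasche price index uses current-period quantities as weights.
ΣP(t=1)·Q(t=1) = 17×17 + 4×78 + 8×76 + 1×309 + 401×8 = 289 + 312 + 608 + 309 + 3208 = 4726
ΣP(t=0)·Q(t=1) = 21×17 + 5×78 + 8×76 + 2×309 + 312×8 = 357 + 390 + 608 + 618 + 2496 = 4469
Index = 4726 / 4469 × 100 = 105.7507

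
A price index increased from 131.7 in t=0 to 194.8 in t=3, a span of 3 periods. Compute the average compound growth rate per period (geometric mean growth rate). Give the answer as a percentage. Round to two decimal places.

13.94%

Growth factor = (194.8/131.7)^(1/3) = (1.479119)^(1/3) = 1.139378
Growth rate = 1.139378 − 1 = 0.139378 = 13.9378%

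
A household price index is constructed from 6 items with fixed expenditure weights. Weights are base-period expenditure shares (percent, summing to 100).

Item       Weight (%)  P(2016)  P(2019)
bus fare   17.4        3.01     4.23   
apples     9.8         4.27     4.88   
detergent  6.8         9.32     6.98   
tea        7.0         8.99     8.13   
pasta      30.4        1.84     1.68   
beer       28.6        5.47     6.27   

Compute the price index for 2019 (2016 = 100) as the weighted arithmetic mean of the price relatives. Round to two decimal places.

107.61

bus fare: 17.4 × (4.23/3.01) = 17.4 × 1.405316 = 24.4525
apples: 9.8 × (4.88/4.27) = 9.8 × 1.142857 = 11.2000
detergent: 6.8 × (6.98/9.32) = 6.8 × 0.748927 = 5.0927
tea: 7.0 × (8.13/8.99) = 7.0 × 0.904338 = 6.3304
pasta: 30.4 × (1.68/1.84) = 30.4 × 0.913043 = 27.7565
beer: 28.6 × (6.27/5.47) = 28.6 × 1.146252 = 32.7828
Index = Σ wᵢ·(p₁ᵢ/p₀ᵢ) = 24.4525 + 11.2000 + 5.0927 + 6.3304 + 27.7565 + 32.7828 = 107.6149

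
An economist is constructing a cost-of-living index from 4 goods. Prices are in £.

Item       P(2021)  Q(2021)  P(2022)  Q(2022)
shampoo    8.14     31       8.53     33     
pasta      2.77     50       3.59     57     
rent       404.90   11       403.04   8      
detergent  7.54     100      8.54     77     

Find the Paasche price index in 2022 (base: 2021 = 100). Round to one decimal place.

Paasche price index uses current-period quantities as weights.
ΣP(2022)·Q(2022) = 8.53×33 + 3.59×57 + 403.04×8 + 8.54×77 = 281.49 + 204.63 + 3224.32 + 657.58 = 4368.02
ΣP(2021)·Q(2022) = 8.14×33 + 2.77×57 + 404.90×8 + 7.54×77 = 268.62 + 157.89 + 3239.2 + 580.58 = 4246.29
Index = 4368.02 / 4246.29 × 100 = 102.8667

102.9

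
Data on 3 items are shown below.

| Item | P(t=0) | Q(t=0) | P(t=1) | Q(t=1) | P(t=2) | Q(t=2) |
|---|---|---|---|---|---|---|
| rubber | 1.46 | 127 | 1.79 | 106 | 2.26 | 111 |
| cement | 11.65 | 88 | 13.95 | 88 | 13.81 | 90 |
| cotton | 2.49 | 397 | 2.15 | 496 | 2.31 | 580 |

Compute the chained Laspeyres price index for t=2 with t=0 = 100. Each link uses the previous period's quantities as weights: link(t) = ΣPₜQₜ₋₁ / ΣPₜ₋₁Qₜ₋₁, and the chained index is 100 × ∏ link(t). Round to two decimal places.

Link t=0→t=1:
ΣP(t=1)Q(t=0) = 1.79×127 + 13.95×88 + 2.15×397 = 227.33 + 1227.6 + 853.55 = 2308.48
ΣP(t=0)Q(t=0) = 1.46×127 + 11.65×88 + 2.49×397 = 185.42 + 1025.2 + 988.53 = 2199.15
link = 2308.48/2199.15 = 1.049715
Link t=1→t=2:
ΣP(t=2)Q(t=1) = 2.26×106 + 13.81×88 + 2.31×496 = 239.56 + 1215.28 + 1145.76 = 2600.6
ΣP(t=1)Q(t=1) = 1.79×106 + 13.95×88 + 2.15×496 = 189.74 + 1227.6 + 1066.4 = 2483.74
link = 2600.6/2483.74 = 1.047050
Chained index = 100 × 1.049715 × 1.047050 = 109.9104

109.91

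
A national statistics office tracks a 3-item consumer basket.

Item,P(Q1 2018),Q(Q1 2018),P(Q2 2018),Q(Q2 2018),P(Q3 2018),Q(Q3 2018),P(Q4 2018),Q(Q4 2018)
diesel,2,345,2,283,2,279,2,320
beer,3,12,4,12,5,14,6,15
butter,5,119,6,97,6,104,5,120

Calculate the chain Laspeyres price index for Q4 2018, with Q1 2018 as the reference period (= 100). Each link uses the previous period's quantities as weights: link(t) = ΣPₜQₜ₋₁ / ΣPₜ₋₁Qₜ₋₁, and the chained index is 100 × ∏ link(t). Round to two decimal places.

103.04

Link Q1 2018→Q2 2018:
ΣP(Q2 2018)Q(Q1 2018) = 2×345 + 4×12 + 6×119 = 690 + 48 + 714 = 1452
ΣP(Q1 2018)Q(Q1 2018) = 2×345 + 3×12 + 5×119 = 690 + 36 + 595 = 1321
link = 1452/1321 = 1.099167
Link Q2 2018→Q3 2018:
ΣP(Q3 2018)Q(Q2 2018) = 2×283 + 5×12 + 6×97 = 566 + 60 + 582 = 1208
ΣP(Q2 2018)Q(Q2 2018) = 2×283 + 4×12 + 6×97 = 566 + 48 + 582 = 1196
link = 1208/1196 = 1.010033
Link Q3 2018→Q4 2018:
ΣP(Q4 2018)Q(Q3 2018) = 2×279 + 6×14 + 5×104 = 558 + 84 + 520 = 1162
ΣP(Q3 2018)Q(Q3 2018) = 2×279 + 5×14 + 6×104 = 558 + 70 + 624 = 1252
link = 1162/1252 = 0.928115
Chained index = 100 × 1.099167 × 1.010033 × 0.928115 = 103.0389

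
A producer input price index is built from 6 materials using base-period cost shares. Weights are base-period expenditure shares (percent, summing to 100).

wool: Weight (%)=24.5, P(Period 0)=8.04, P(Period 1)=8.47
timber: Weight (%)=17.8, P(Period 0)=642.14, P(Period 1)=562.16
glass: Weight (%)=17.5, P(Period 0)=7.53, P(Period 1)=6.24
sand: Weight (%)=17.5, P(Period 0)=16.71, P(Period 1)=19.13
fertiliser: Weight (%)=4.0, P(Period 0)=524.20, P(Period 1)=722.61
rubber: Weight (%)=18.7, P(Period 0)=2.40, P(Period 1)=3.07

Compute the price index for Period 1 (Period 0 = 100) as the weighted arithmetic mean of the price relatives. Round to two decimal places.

105.36

wool: 24.5 × (8.47/8.04) = 24.5 × 1.053483 = 25.8103
timber: 17.8 × (562.16/642.14) = 17.8 × 0.875448 = 15.5830
glass: 17.5 × (6.24/7.53) = 17.5 × 0.828685 = 14.5020
sand: 17.5 × (19.13/16.71) = 17.5 × 1.144823 = 20.0344
fertiliser: 4.0 × (722.61/524.20) = 4.0 × 1.378501 = 5.5140
rubber: 18.7 × (3.07/2.40) = 18.7 × 1.279167 = 23.9204
Index = Σ wᵢ·(p₁ᵢ/p₀ᵢ) = 25.8103 + 15.5830 + 14.5020 + 20.0344 + 5.5140 + 23.9204 = 105.3641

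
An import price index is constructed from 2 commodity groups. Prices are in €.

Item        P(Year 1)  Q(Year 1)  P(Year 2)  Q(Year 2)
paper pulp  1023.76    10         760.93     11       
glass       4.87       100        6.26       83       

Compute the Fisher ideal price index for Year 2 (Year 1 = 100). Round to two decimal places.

76.50

Laspeyres component (base-period weights):
ΣP(Year 2)Q(Year 1) = 760.93×10 + 6.26×100 = 7609.3 + 626 = 8235.3
ΣP(Year 1)Q(Year 1) = 1023.76×10 + 4.87×100 = 10237.6 + 487 = 10724.6
L = 8235.3 / 10724.6 × 100 = 76.7889
Paasche component (current-period weights):
ΣP(Year 2)Q(Year 2) = 760.93×11 + 6.26×83 = 8370.23 + 519.58 = 8889.81
ΣP(Year 1)Q(Year 2) = 1023.76×11 + 4.87×83 = 11261.36 + 404.21 = 11665.57
P = 8889.81 / 11665.57 × 100 = 76.2055
Fisher = √(L × P) = √(76.7889 × 76.2055) = 76.4967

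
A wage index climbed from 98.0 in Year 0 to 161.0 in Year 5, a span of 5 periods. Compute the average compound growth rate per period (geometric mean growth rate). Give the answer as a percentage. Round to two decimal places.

10.44%

Growth factor = (161.0/98.0)^(1/5) = (1.642857)^(1/5) = 1.104384
Growth rate = 1.104384 − 1 = 0.104384 = 10.4384%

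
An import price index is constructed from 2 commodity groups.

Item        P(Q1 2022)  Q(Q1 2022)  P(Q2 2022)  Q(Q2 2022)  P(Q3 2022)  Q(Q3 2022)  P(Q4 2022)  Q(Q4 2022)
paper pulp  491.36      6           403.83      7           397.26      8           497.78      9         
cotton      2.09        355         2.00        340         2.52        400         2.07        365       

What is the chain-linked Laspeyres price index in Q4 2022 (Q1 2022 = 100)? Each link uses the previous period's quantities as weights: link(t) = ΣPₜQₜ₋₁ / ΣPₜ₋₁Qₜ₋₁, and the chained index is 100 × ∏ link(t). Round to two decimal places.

Link Q1 2022→Q2 2022:
ΣP(Q2 2022)Q(Q1 2022) = 403.83×6 + 2.00×355 = 2422.98 + 710 = 3132.98
ΣP(Q1 2022)Q(Q1 2022) = 491.36×6 + 2.09×355 = 2948.16 + 741.95 = 3690.11
link = 3132.98/3690.11 = 0.849021
Link Q2 2022→Q3 2022:
ΣP(Q3 2022)Q(Q2 2022) = 397.26×7 + 2.52×340 = 2780.82 + 856.8 = 3637.62
ΣP(Q2 2022)Q(Q2 2022) = 403.83×7 + 2.00×340 = 2826.81 + 680 = 3506.81
link = 3637.62/3506.81 = 1.037302
Link Q3 2022→Q4 2022:
ΣP(Q4 2022)Q(Q3 2022) = 497.78×8 + 2.07×400 = 3982.24 + 828 = 4810.24
ΣP(Q3 2022)Q(Q3 2022) = 397.26×8 + 2.52×400 = 3178.08 + 1008 = 4186.08
link = 4810.24/4186.08 = 1.149104
Chained index = 100 × 0.849021 × 1.037302 × 1.149104 = 101.2005

101.20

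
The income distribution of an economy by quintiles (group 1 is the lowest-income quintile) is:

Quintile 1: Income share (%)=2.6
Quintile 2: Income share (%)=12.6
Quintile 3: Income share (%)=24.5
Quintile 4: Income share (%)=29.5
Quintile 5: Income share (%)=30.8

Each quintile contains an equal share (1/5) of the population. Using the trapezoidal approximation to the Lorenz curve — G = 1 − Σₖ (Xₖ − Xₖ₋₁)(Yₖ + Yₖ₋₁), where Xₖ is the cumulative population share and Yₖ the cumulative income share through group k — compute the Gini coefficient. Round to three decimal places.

Cumulative income shares Yₖ: 0.0260, 0.1520, 0.3970, 0.6920, 1.0000
Σ (Xₖ−Xₖ₋₁)(Yₖ+Yₖ₋₁) = (1/5)(0.0260+0.0000) + (1/5)(0.1520+0.0260) + (1/5)(0.3970+0.1520) + (1/5)(0.6920+0.3970) + (1/5)(1.0000+0.6920)
  = 0.0052 + 0.0356 + 0.1098 + 0.2178 + 0.3384 = 0.7068
G = 1 − 0.7068 = 0.2932

0.293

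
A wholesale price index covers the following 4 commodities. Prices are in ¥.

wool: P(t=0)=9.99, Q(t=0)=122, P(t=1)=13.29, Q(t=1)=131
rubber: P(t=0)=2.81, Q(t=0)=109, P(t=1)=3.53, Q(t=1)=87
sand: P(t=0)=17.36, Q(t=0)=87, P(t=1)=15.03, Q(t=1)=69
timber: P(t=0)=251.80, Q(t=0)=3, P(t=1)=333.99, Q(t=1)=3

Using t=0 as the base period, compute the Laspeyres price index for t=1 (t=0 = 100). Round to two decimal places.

113.85

Laspeyres price index uses base-period quantities as weights.
ΣP(t=1)·Q(t=0) = 13.29×122 + 3.53×109 + 15.03×87 + 333.99×3 = 1621.38 + 384.77 + 1307.61 + 1001.97 = 4315.73
ΣP(t=0)·Q(t=0) = 9.99×122 + 2.81×109 + 17.36×87 + 251.80×3 = 1218.78 + 306.29 + 1510.32 + 755.4 = 3790.79
Index = 4315.73 / 3790.79 × 100 = 113.8478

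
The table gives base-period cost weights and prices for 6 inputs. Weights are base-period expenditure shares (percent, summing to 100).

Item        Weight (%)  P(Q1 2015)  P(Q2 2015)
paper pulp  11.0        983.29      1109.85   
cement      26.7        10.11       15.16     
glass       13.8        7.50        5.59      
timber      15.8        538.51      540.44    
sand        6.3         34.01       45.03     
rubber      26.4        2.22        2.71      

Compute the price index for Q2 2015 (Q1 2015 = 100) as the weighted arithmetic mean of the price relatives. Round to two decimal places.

119.16

paper pulp: 11.0 × (1109.85/983.29) = 11.0 × 1.128711 = 12.4158
cement: 26.7 × (15.16/10.11) = 26.7 × 1.499505 = 40.0368
glass: 13.8 × (5.59/7.50) = 13.8 × 0.745333 = 10.2856
timber: 15.8 × (540.44/538.51) = 15.8 × 1.003584 = 15.8566
sand: 6.3 × (45.03/34.01) = 6.3 × 1.324022 = 8.3413
rubber: 26.4 × (2.71/2.22) = 26.4 × 1.220721 = 32.2270
Index = Σ wᵢ·(p₁ᵢ/p₀ᵢ) = 12.4158 + 40.0368 + 10.2856 + 15.8566 + 8.3413 + 32.2270 = 119.1632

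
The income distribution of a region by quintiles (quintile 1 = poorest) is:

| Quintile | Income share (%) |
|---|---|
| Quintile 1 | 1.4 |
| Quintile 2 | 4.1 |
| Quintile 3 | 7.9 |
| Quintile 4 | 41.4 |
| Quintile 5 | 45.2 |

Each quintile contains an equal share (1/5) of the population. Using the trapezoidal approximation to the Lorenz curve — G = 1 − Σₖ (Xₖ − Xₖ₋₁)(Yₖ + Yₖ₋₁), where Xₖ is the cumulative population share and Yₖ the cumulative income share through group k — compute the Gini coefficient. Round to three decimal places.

0.500

Cumulative income shares Yₖ: 0.0140, 0.0550, 0.1340, 0.5480, 1.0000
Σ (Xₖ−Xₖ₋₁)(Yₖ+Yₖ₋₁) = (1/5)(0.0140+0.0000) + (1/5)(0.0550+0.0140) + (1/5)(0.1340+0.0550) + (1/5)(0.5480+0.1340) + (1/5)(1.0000+0.5480)
  = 0.0028 + 0.0138 + 0.0378 + 0.1364 + 0.3096 = 0.5004
G = 1 − 0.5004 = 0.4996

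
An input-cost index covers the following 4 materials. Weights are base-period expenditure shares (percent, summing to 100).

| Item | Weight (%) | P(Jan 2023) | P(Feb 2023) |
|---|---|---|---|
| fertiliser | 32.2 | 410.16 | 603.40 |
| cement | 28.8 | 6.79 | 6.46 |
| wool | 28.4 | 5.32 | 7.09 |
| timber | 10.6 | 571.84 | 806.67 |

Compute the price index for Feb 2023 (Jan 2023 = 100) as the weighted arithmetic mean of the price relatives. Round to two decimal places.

fertiliser: 32.2 × (603.40/410.16) = 32.2 × 1.471133 = 47.3705
cement: 28.8 × (6.46/6.79) = 28.8 × 0.951399 = 27.4003
wool: 28.4 × (7.09/5.32) = 28.4 × 1.332707 = 37.8489
timber: 10.6 × (806.67/571.84) = 10.6 × 1.410657 = 14.9530
Index = Σ wᵢ·(p₁ᵢ/p₀ᵢ) = 47.3705 + 27.4003 + 37.8489 + 14.9530 = 127.5726

127.57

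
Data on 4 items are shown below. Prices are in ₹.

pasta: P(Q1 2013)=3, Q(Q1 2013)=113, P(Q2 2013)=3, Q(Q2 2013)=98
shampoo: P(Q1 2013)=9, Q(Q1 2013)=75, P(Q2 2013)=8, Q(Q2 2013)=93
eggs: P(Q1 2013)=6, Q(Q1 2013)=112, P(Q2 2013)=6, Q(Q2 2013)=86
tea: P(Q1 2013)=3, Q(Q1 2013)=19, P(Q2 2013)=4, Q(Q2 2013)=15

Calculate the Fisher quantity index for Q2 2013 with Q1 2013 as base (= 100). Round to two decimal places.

96.37

Laspeyres component (base-period weights):
ΣP(Q1 2013)Q(Q2 2013) = 3×98 + 9×93 + 6×86 + 3×15 = 294 + 837 + 516 + 45 = 1692
ΣP(Q1 2013)Q(Q1 2013) = 3×113 + 9×75 + 6×112 + 3×19 = 339 + 675 + 672 + 57 = 1743
L = 1692 / 1743 × 100 = 97.0740
Paasche component (current-period weights):
ΣP(Q2 2013)Q(Q2 2013) = 3×98 + 8×93 + 6×86 + 4×15 = 294 + 744 + 516 + 60 = 1614
ΣP(Q2 2013)Q(Q1 2013) = 3×113 + 8×75 + 6×112 + 4×19 = 339 + 600 + 672 + 76 = 1687
P = 1614 / 1687 × 100 = 95.6728
Fisher = √(L × P) = √(97.0740 × 95.6728) = 96.3709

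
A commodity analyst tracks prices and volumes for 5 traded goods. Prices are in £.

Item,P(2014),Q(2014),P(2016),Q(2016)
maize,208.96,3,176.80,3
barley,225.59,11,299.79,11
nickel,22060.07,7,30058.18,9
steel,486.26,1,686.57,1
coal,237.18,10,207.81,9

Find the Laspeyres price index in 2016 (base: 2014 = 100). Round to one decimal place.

135.3

Laspeyres price index uses base-period quantities as weights.
ΣP(2016)·Q(2014) = 176.80×3 + 299.79×11 + 30058.18×7 + 686.57×1 + 207.81×10 = 530.4 + 3297.69 + 210407.26 + 686.57 + 2078.1 = 217000.02
ΣP(2014)·Q(2014) = 208.96×3 + 225.59×11 + 22060.07×7 + 486.26×1 + 237.18×10 = 626.88 + 2481.49 + 154420.49 + 486.26 + 2371.8 = 160386.92
Index = 217000.02 / 160386.92 × 100 = 135.2978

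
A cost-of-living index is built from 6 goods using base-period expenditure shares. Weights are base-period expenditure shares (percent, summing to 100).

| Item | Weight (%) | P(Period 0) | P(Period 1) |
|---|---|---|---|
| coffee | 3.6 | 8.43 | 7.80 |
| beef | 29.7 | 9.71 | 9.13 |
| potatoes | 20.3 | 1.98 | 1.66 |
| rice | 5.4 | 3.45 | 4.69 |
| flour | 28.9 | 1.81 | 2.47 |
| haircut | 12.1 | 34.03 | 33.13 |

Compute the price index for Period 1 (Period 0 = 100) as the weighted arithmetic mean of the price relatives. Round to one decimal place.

106.8

coffee: 3.6 × (7.80/8.43) = 3.6 × 0.925267 = 3.3310
beef: 29.7 × (9.13/9.71) = 29.7 × 0.940268 = 27.9260
potatoes: 20.3 × (1.66/1.98) = 20.3 × 0.838384 = 17.0192
rice: 5.4 × (4.69/3.45) = 5.4 × 1.359420 = 7.3409
flour: 28.9 × (2.47/1.81) = 28.9 × 1.364641 = 39.4381
haircut: 12.1 × (33.13/34.03) = 12.1 × 0.973553 = 11.7800
Index = Σ wᵢ·(p₁ᵢ/p₀ᵢ) = 3.3310 + 27.9260 + 17.0192 + 7.3409 + 39.4381 + 11.7800 = 106.8351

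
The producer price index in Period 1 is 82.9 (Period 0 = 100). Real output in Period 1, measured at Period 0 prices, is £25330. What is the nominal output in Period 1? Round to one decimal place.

20998.6

Nominal = Real × (Index/100) = 25330 × (82.9/100)
        = 25330 × 0.829 = 20998.5700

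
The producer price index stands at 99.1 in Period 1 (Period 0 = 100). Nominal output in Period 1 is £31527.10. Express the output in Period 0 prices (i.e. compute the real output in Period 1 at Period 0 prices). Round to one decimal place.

31813.4

Real = Nominal ÷ (Index/100) = 31527.10 ÷ (99.1/100)
     = 31527.10 ÷ 0.991 = 31813.4208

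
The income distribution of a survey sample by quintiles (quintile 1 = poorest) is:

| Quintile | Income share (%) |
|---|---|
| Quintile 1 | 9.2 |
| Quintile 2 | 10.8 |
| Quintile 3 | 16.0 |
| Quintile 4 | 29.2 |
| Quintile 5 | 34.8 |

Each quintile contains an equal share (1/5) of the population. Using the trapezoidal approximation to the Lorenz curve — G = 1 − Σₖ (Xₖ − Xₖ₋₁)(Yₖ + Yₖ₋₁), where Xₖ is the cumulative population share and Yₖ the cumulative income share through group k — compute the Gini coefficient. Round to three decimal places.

0.278

Cumulative income shares Yₖ: 0.0920, 0.2000, 0.3600, 0.6520, 1.0000
Σ (Xₖ−Xₖ₋₁)(Yₖ+Yₖ₋₁) = (1/5)(0.0920+0.0000) + (1/5)(0.2000+0.0920) + (1/5)(0.3600+0.2000) + (1/5)(0.6520+0.3600) + (1/5)(1.0000+0.6520)
  = 0.0184 + 0.0584 + 0.1120 + 0.2024 + 0.3304 = 0.7216
G = 1 − 0.7216 = 0.2784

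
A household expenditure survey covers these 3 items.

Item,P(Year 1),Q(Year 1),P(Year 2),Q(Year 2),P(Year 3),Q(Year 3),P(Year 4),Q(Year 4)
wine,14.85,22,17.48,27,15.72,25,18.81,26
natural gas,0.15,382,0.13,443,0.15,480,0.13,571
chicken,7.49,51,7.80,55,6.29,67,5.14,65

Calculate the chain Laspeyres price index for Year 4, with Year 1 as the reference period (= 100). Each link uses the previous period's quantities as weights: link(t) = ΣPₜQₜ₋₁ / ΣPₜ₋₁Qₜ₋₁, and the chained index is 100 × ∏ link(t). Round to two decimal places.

Link Year 1→Year 2:
ΣP(Year 2)Q(Year 1) = 17.48×22 + 0.13×382 + 7.80×51 = 384.56 + 49.66 + 397.8 = 832.02
ΣP(Year 1)Q(Year 1) = 14.85×22 + 0.15×382 + 7.49×51 = 326.7 + 57.3 + 381.99 = 765.99
link = 832.02/765.99 = 1.086202
Link Year 2→Year 3:
ΣP(Year 3)Q(Year 2) = 15.72×27 + 0.15×443 + 6.29×55 = 424.44 + 66.45 + 345.95 = 836.84
ΣP(Year 2)Q(Year 2) = 17.48×27 + 0.13×443 + 7.80×55 = 471.96 + 57.59 + 429 = 958.55
link = 836.84/958.55 = 0.873027
Link Year 3→Year 4:
ΣP(Year 4)Q(Year 3) = 18.81×25 + 0.13×480 + 5.14×67 = 470.25 + 62.4 + 344.38 = 877.03
ΣP(Year 3)Q(Year 3) = 15.72×25 + 0.15×480 + 6.29×67 = 393 + 72 + 421.43 = 886.43
link = 877.03/886.43 = 0.989396
Chained index = 100 × 1.086202 × 0.873027 × 0.989396 = 93.8228

93.82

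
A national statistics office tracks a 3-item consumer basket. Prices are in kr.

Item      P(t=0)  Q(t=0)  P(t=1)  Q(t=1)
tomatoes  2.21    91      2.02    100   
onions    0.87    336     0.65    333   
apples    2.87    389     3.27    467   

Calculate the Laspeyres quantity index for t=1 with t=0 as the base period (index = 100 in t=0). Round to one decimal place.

Laspeyres quantity index uses base-period prices as weights.
ΣP(t=0)·Q(t=1) = 2.21×100 + 0.87×333 + 2.87×467 = 221 + 289.71 + 1340.29 = 1851
ΣP(t=0)·Q(t=0) = 2.21×91 + 0.87×336 + 2.87×389 = 201.11 + 292.32 + 1116.43 = 1609.86
Index = 1851 / 1609.86 × 100 = 114.9789

115.0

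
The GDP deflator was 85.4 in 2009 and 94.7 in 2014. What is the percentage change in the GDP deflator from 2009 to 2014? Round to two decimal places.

Change = (94.7 − 85.4) / 85.4 × 100
       = 9.3 / 85.4 × 100 = 10.8899%

10.89%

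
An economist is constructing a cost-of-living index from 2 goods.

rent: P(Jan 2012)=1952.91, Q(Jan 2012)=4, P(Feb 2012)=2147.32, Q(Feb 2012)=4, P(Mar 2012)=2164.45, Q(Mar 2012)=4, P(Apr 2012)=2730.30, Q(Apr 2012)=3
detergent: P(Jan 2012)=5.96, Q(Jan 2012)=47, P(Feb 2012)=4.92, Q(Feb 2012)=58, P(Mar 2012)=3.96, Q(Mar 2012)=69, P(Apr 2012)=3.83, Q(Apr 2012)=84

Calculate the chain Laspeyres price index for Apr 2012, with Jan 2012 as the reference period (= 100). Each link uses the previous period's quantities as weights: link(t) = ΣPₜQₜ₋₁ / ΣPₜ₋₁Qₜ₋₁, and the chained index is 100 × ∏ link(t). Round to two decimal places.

136.72

Link Jan 2012→Feb 2012:
ΣP(Feb 2012)Q(Jan 2012) = 2147.32×4 + 4.92×47 = 8589.28 + 231.24 = 8820.52
ΣP(Jan 2012)Q(Jan 2012) = 1952.91×4 + 5.96×47 = 7811.64 + 280.12 = 8091.76
link = 8820.52/8091.76 = 1.090062
Link Feb 2012→Mar 2012:
ΣP(Mar 2012)Q(Feb 2012) = 2164.45×4 + 3.96×58 = 8657.8 + 229.68 = 8887.48
ΣP(Feb 2012)Q(Feb 2012) = 2147.32×4 + 4.92×58 = 8589.28 + 285.36 = 8874.64
link = 8887.48/8874.64 = 1.001447
Link Mar 2012→Apr 2012:
ΣP(Apr 2012)Q(Mar 2012) = 2730.30×4 + 3.83×69 = 10921.2 + 264.27 = 11185.47
ΣP(Mar 2012)Q(Mar 2012) = 2164.45×4 + 3.96×69 = 8657.8 + 273.24 = 8931.04
link = 11185.47/8931.04 = 1.252426
Chained index = 100 × 1.090062 × 1.001447 × 1.252426 = 136.7198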